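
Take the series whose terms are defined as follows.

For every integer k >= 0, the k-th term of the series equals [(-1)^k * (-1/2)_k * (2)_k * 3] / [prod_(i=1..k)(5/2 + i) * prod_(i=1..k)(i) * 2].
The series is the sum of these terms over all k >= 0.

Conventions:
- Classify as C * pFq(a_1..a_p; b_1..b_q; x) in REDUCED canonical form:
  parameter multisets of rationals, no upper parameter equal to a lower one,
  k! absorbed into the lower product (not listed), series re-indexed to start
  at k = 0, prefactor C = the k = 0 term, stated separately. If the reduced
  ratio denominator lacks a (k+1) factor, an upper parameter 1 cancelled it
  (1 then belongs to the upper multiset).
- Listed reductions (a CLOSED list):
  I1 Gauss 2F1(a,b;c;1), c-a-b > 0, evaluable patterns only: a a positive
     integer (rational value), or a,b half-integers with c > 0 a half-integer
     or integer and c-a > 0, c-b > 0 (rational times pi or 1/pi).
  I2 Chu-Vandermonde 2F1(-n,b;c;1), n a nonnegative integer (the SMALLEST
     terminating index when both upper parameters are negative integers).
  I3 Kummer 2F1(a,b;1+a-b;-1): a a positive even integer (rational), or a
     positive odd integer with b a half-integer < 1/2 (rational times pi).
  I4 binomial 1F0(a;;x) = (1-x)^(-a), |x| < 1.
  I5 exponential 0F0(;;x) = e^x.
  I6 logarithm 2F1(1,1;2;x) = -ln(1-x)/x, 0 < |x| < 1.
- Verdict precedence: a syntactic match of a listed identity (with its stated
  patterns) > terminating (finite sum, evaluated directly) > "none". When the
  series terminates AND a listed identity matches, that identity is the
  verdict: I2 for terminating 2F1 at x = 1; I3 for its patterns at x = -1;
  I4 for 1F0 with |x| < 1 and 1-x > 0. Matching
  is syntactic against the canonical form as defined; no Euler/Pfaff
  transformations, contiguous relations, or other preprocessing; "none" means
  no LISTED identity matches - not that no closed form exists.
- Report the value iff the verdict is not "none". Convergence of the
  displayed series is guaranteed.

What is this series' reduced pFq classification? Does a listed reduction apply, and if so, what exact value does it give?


The series (x = -1) is 2F1: upper {-1/2, 2}, lower {7/2}, prefactor 3/2. Verdict at x = -1: the Kummer evaluation I3 matches (x = -1; c = 7/2 equals 1+a-b for upper {-1/2, 2}: listed pattern). Exact value: 15/8.

First insight: with t_0 = 3/2, the constant factors (C = 3/2) combine into one prefactor.
Ratio: r(k) = (-1) * (k-1/2) (k+2) / [(k+7/2) (k+1)] ; factor over Q: parameters, x = (-1), and C = 3/2.


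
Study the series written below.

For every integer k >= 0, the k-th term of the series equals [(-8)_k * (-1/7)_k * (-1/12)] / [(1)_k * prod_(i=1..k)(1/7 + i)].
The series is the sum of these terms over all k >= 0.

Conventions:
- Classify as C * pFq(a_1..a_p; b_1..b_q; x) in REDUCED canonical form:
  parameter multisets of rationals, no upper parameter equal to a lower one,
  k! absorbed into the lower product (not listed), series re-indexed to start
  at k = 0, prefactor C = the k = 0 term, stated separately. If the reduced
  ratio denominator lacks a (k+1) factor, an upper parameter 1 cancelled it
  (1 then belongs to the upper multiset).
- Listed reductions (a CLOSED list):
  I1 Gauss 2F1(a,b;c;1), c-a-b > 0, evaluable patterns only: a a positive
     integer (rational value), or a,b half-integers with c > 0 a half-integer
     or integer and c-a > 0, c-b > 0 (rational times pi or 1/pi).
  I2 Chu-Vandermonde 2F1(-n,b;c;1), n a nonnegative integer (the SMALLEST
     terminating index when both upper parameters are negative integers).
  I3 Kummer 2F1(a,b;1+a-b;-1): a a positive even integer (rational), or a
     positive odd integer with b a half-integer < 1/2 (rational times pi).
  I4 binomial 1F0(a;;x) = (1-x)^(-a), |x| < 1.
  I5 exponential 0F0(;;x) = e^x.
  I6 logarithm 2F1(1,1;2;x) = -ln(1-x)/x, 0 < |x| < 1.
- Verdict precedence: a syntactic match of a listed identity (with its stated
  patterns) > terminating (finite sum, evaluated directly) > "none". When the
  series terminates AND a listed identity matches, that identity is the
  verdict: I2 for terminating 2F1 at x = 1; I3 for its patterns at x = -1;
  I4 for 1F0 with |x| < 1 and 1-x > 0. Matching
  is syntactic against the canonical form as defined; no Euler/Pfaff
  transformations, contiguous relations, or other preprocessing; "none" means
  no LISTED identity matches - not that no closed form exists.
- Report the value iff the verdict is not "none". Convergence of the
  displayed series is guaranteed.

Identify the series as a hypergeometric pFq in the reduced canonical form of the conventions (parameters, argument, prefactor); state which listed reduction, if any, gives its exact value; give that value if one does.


x = 1 here; the reduced form reads 2F1, upper {-8, -1/7}, lower {8/7}, C = -1/12. Verdict (x = 1): the Chu-Vandermonde identity I2 applies (terminating 2F1 at x = 1 with n = 8, b = -1/7, c = 8/7). Value: -14467/122550.

Structural cue: t_0 = -1/12 here, and (1)_k (prefactor -1/12) is k! itself.
Consecutive-term ratio: r(k) = 1 * (k-8) (k-1/7) / [(k+8/7) (k+1)] - rational; roots negated = parameters, x = 1, C = -1/12.


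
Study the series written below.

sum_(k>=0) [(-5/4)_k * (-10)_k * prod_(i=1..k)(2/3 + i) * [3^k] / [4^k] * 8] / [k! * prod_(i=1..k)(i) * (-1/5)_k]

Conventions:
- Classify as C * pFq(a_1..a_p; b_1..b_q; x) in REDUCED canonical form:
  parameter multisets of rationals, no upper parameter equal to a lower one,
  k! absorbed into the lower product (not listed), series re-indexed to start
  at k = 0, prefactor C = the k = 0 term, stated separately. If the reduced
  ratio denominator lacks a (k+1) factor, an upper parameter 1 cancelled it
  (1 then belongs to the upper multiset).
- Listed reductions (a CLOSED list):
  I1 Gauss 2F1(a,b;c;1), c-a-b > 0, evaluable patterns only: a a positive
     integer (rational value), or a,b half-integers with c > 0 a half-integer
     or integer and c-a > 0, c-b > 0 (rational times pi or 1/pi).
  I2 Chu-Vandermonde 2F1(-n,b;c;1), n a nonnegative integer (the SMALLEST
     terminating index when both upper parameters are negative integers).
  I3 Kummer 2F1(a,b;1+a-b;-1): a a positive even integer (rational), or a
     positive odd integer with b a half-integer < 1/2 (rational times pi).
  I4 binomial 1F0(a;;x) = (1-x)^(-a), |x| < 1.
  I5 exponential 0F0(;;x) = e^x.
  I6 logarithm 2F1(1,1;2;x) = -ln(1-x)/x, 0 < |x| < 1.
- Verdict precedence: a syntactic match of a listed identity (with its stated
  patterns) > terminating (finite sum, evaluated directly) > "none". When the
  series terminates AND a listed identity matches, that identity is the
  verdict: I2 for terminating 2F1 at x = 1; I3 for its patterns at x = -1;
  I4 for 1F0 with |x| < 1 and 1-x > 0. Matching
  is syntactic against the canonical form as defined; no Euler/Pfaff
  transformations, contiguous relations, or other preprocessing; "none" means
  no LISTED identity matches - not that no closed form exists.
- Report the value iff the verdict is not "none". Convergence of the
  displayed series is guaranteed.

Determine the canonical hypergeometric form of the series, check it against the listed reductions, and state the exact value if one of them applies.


At argument 3/4: a 3F2 with upper {-10, -5/4, 5/3}, lower {-1/5, 1}, scaled by C = 8. Verdict: terminating - no listed pattern fits, but -10 in the upper list cuts the series at k = 10; direct evaluation. Value: -69704963107983673211/65429737945694208.

First insight: t_0 = 8 here, and the two geometric factors (C = 8) combine into one argument.
Consecutive-term ratio: r(k) = (3/4) * (k-10) (k-5/4) (k+5/3) / [(k-1/5) (k+1) (k+1)] - rational in k, leading ratio (3/4); with t_0 = 8, classification follows.


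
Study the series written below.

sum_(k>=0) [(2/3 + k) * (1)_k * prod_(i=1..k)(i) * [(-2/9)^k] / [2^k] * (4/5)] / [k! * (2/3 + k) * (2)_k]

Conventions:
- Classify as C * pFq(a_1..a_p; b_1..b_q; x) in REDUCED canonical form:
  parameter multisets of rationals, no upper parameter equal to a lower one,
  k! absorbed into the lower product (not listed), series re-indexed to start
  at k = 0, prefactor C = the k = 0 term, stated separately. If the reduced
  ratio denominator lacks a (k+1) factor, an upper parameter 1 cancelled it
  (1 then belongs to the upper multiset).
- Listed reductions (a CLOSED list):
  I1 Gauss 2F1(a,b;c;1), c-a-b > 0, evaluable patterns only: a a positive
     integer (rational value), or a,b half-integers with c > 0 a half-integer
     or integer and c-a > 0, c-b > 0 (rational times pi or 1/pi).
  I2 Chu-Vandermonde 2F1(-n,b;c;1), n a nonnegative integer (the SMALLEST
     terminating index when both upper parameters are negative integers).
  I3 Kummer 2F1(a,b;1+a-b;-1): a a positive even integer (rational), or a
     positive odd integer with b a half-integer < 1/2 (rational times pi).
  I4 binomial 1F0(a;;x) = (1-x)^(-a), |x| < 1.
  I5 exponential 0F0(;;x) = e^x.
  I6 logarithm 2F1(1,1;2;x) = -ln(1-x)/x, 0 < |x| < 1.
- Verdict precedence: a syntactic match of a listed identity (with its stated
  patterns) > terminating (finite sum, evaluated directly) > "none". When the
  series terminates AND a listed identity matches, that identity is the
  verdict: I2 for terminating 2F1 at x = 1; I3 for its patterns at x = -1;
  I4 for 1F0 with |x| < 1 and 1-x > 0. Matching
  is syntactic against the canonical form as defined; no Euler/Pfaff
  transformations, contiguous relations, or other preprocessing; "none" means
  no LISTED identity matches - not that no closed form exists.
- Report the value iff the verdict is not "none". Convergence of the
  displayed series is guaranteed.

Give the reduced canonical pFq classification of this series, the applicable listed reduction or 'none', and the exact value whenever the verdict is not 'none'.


With C = 4/5: the canonical form is 2F1(1, 1; 2; -1/9). Verdict (x = -1/9): the logarithmic series (I6) applies (the logarithm: parameters (1,1;2), x = -1/9). Hence: (36/5) * ln(10/9).

Key observation: with t_0 = 4/5, the running product (C = 4/5) telescopes to a rising factorial.
Term ratio: r(k) = (-1/9) * (k+1) (k+1) / [(k+2) (k+1)] - rational; roots negated = parameters, x = (-1/9), C = 4/5.


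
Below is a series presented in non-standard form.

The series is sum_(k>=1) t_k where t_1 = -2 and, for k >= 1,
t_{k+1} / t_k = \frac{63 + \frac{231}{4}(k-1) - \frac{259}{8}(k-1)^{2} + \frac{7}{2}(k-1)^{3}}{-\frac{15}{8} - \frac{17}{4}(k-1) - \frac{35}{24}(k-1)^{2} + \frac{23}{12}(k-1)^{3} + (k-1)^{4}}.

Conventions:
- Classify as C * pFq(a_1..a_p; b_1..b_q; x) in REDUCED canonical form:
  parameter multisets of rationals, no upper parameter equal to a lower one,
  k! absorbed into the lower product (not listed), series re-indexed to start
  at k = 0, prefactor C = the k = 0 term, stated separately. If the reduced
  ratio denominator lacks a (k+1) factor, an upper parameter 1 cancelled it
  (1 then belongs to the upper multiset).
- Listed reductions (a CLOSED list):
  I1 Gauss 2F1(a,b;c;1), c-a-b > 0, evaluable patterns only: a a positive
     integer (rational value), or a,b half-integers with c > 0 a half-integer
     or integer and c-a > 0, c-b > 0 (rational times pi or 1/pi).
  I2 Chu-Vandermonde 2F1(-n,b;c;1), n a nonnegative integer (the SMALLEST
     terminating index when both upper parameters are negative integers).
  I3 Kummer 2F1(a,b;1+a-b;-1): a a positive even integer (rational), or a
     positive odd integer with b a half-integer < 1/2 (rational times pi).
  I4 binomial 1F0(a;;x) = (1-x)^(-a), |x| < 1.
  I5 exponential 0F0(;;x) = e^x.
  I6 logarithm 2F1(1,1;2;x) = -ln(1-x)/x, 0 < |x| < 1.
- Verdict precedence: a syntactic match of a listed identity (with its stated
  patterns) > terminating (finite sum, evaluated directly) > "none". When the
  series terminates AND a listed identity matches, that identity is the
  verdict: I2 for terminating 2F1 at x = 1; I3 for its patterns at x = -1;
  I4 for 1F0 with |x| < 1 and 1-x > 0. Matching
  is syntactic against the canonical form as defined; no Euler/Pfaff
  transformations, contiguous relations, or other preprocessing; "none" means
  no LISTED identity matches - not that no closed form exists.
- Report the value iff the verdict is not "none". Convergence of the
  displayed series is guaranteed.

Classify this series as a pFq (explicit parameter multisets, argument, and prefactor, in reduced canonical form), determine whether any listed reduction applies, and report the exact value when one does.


Canonical form: C = -2 times 2F2 with upper {-6, -4}, lower {-\frac{3}{2}, \frac{5}{3}}, x = \frac{7}{2}. Verdict: terminating. With -4 upstairs the series is a 5-term polynomial sum; evaluated term by term. Sum: -\frac{52594}{5}.

First insight: x = \frac{7}{2} and factor the ratio over Q (C = -2, x = 7/2): negated roots = parameters.
Consecutive-term ratio: r(k) = \frac{7}{2} * (k-6) (k-4) / [(k-\frac{3}{2}) (k+\frac{5}{3}) (k+1)] - rational; roots negated = parameters, x = \frac{7}{2}, C = -2.


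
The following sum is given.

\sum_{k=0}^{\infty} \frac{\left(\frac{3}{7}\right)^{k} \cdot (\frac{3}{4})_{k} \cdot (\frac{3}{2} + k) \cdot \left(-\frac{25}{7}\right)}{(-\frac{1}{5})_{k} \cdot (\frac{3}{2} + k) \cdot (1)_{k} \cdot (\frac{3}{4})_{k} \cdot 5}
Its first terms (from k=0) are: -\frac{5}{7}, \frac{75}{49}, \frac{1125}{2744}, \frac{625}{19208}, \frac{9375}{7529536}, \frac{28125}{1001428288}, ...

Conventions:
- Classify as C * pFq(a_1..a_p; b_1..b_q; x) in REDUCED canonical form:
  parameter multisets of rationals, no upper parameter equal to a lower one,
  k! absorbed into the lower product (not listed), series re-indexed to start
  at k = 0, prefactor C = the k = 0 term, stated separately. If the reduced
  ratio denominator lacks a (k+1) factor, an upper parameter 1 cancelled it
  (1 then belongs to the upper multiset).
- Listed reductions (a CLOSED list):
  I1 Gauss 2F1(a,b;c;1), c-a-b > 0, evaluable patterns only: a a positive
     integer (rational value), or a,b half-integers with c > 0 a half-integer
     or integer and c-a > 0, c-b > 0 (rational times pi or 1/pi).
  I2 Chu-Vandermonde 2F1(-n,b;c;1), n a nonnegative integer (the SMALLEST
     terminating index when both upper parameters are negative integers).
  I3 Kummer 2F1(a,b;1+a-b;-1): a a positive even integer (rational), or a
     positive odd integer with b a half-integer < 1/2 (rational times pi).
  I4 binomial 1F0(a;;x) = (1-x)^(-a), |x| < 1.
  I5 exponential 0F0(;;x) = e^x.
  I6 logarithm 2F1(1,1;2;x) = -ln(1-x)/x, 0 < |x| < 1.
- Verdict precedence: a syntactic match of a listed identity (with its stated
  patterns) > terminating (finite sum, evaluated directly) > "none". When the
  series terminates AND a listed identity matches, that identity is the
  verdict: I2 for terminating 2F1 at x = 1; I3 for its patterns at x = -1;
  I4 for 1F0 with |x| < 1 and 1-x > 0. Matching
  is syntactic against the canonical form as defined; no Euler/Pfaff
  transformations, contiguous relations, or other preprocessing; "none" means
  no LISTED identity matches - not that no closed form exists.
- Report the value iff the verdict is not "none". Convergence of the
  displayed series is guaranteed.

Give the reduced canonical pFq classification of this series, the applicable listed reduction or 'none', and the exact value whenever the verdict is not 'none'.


Canonical form: C = -\frac{5}{7} times 0F1 with upper {-}, lower {-\frac{1}{5}}, x = \frac{3}{7}. Verdict: none (x = \frac{3}{7}): each listed identity misses the multisets {-} ; {-\frac{1}{5}}.

The tell: t_0 = -\frac{5}{7} here, and the constant factors (C = -5/7, x = 3/7) combine into one prefactor.
Ratio: r(k) = \frac{3}{7} * 1 / [(k-\frac{1}{5}) (k+1)] - rational in k, leading ratio \frac{3}{7}; with t_0 = -\frac{5}{7}, classification follows.


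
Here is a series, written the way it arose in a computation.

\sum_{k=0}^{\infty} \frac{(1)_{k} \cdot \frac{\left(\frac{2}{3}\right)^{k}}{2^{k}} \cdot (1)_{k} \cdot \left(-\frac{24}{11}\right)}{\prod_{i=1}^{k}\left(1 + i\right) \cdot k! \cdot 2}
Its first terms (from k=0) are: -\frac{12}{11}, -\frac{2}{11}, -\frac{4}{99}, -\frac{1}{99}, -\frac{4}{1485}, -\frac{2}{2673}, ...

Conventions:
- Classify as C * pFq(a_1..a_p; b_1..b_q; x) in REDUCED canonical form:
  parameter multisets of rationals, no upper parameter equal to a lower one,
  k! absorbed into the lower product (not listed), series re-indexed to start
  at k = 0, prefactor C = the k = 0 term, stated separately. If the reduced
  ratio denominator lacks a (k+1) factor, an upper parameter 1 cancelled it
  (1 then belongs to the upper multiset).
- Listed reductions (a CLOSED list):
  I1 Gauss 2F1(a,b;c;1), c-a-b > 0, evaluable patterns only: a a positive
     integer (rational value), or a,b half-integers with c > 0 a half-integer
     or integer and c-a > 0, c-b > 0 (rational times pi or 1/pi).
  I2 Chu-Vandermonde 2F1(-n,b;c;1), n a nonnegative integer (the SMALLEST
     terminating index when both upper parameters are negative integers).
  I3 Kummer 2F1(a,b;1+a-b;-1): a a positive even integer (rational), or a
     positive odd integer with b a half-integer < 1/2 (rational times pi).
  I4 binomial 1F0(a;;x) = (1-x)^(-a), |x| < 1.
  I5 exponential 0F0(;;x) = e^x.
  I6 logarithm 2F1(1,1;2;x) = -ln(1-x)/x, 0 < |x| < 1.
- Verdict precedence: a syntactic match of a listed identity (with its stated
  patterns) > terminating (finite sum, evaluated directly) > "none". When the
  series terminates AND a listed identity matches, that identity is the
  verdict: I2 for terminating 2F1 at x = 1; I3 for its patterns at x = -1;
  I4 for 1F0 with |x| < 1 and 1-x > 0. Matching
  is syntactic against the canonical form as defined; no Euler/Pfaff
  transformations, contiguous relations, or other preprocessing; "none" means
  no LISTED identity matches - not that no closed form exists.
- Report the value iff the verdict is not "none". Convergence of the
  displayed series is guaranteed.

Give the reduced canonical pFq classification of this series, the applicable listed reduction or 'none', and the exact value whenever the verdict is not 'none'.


First insight: with t_0 = -\frac{12}{11}, the constant factors (C = -12/11) combine into one prefactor.
Step ratio: r(k) = \frac{1}{3} * (k+1) (k+1) / [(k+2) (k+1)] - poly over poly, x = \frac{1}{3} from leading terms; C = -\frac{12}{11} at k = 0.

At argument \frac{1}{3}: a 2F1 with upper {1, 1}, lower {2}, scaled by C = -\frac{12}{11}. Verdict: the logarithmic series (I6) applies (the logarithm: parameters (1,1;2), x = \frac{1}{3}). Sum: \frac{36}{11} \cdot \ln\left(\frac{2}{3}\right).


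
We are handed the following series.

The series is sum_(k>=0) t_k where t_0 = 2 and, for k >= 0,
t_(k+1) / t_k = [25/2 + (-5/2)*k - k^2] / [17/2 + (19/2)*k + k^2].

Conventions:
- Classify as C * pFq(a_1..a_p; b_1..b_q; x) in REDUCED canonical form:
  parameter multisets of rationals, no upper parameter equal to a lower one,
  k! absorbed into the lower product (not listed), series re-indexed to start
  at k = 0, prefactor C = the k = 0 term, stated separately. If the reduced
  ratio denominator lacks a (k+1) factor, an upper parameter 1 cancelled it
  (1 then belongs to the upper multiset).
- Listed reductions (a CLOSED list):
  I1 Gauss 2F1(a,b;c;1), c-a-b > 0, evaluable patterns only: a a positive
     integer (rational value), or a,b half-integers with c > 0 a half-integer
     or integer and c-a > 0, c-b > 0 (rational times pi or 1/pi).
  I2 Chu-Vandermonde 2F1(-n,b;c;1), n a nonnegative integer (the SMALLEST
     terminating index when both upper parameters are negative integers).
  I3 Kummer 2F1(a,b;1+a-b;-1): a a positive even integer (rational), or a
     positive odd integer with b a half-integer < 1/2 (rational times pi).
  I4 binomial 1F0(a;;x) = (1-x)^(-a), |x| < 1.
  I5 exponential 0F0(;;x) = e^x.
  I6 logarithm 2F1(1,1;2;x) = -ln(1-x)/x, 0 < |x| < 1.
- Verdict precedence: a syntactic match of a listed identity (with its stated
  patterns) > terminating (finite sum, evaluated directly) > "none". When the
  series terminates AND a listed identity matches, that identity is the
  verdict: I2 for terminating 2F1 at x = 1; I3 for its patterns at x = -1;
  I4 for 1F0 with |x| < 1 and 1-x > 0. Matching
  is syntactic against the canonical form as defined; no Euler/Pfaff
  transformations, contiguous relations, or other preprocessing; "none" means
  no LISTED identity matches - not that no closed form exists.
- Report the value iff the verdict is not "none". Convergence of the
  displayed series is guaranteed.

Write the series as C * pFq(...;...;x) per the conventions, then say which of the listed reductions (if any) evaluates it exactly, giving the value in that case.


Classification (C = 2): 2F1 with upper {-5/2, 5}, lower {17/2}, argument x = -1. Verdict: Kummer (I3) applies (x = -1; c = 17/2 equals 1+a-b for upper {-5/2, 5}: listed pattern). Its exact value is (135135/65536) * pi.

Key observation: with t_0 = 2, roots of the ratio polynomials (C = 2) are the negated parameters.
Term ratio: r(k) = (-1) * (k-5/2) (k+5) / [(k+17/2) (k+1)] - poly over poly, x = (-1) from leading terms; C = 2 at k = 0.


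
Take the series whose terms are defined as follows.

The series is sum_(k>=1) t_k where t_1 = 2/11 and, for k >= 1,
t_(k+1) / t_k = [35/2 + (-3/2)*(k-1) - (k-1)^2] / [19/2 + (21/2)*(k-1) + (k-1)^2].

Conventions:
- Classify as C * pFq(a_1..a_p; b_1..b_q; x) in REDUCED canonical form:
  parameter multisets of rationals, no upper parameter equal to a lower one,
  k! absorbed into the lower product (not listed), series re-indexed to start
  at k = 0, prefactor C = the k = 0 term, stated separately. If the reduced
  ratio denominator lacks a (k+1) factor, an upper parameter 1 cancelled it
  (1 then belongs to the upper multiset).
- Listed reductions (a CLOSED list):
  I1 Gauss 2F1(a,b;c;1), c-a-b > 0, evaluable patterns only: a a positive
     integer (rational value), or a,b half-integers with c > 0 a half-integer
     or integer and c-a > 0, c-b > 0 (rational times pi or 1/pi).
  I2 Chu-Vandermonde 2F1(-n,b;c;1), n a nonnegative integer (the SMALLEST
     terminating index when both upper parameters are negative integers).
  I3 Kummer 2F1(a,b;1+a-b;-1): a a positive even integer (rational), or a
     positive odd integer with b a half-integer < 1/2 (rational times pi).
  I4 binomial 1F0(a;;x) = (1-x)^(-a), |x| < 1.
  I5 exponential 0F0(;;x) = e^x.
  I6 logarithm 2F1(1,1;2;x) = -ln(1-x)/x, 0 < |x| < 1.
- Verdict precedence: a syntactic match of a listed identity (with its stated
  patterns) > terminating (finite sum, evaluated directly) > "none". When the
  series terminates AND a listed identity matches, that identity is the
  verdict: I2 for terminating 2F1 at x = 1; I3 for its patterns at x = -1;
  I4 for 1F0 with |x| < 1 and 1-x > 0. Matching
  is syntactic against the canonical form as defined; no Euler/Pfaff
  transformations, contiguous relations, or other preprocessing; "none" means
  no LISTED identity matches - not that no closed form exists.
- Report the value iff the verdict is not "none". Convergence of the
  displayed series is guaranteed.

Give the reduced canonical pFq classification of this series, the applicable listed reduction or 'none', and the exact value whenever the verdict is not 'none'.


x = -1 here; the reduced form reads 2F1, upper {-7/2, 5}, lower {19/2}, C = 2/11. Verdict: Kummer's theorem (I3) fires (x = -1; c = 19/2 equals 1+a-b for upper {-7/2, 5}: listed pattern). Value: (69615/262144) * pi.

First insight: x = (-1) and roots of the ratio polynomials (prefactor 2/11) are the negated parameters.
Consecutive-term ratio: r(k) = (-1) * (k-7/2) (k+5) / [(k+19/2) (k+1)] - rational in k. x = (-1); t_0 = 2/11; negate the roots.


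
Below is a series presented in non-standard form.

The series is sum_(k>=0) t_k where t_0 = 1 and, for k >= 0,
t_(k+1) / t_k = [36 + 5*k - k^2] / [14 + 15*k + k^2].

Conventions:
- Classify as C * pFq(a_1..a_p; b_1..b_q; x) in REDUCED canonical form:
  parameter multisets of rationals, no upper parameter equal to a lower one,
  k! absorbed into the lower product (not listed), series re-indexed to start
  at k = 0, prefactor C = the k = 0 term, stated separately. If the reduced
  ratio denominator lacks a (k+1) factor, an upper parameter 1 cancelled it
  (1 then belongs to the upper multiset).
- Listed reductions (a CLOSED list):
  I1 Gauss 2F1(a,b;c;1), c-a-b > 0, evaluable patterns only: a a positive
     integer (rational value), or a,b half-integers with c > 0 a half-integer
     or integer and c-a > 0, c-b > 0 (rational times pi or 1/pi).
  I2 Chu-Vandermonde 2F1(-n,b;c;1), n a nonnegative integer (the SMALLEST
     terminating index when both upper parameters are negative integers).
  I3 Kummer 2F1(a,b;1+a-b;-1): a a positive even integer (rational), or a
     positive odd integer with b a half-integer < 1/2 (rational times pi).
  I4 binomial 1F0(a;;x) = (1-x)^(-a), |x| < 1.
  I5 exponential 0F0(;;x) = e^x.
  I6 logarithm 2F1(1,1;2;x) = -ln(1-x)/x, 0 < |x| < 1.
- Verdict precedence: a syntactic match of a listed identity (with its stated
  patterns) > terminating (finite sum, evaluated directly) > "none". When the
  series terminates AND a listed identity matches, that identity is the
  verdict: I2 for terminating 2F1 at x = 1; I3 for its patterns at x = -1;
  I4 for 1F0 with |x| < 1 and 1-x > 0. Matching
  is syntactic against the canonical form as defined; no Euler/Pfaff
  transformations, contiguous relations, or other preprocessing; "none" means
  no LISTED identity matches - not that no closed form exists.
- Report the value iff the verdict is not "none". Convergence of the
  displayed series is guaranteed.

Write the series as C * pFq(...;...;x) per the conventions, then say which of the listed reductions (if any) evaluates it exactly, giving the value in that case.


Key observation: from the first term 1: the expanded ratio factors over Q; prefactor 1, roots give parameters.
Ratio: r(k) = (-1) * (k-9) (k+4) / [(k+14) (k+1)] - rational; roots negated = parameters, x = (-1), C = 1.

x = -1 here; the reduced form reads 2F1, upper {-9, 4}, lower {14}, C = 1. Verdict: Kummer's theorem (I3) fires (x = -1; c = 14 equals 1+a-b for upper {-9, 4}: listed pattern). Exact value: 13.


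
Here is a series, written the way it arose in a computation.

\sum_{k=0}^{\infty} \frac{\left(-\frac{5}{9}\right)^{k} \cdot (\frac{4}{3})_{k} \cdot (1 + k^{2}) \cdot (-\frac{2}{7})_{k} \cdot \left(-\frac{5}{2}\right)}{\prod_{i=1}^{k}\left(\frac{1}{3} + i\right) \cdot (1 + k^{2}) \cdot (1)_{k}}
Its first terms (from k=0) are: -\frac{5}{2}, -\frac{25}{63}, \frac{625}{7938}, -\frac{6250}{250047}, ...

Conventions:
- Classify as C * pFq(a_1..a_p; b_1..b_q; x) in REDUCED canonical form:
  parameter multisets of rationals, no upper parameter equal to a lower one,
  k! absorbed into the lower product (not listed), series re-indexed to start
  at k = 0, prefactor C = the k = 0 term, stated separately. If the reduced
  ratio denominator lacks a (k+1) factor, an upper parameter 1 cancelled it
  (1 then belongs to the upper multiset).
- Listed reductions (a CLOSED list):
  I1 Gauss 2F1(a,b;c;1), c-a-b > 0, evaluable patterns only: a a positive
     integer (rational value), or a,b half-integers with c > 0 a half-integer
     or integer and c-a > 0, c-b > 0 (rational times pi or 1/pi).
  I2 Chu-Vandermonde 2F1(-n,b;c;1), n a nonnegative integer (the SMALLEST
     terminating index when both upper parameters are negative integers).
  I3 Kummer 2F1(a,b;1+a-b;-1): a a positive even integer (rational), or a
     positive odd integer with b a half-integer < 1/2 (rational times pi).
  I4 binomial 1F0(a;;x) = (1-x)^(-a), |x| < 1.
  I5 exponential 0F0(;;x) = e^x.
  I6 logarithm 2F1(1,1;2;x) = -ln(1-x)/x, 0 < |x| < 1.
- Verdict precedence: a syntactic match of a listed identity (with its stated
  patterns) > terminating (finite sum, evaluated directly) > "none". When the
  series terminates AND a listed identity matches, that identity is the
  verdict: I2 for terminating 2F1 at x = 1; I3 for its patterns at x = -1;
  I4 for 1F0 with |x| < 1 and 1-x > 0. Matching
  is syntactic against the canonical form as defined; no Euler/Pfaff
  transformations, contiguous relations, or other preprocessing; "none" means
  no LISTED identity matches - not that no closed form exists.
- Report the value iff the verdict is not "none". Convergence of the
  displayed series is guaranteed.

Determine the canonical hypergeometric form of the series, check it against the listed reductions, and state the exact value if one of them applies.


First insight: t_0 being -\frac{5}{2}, (1)_k (C = -5/2, x = -5/9) is k! itself.
Term ratio: r(k) = -\frac{5}{9} * (k-\frac{2}{7}) / [(k+1)] - rational in k. x = -\frac{5}{9}; t_0 = -\frac{5}{2}; negate the roots.

Classification (C = -\frac{5}{2}): 1F0 with upper {-\frac{2}{7}}, lower {-}, argument x = -\frac{5}{9}. Verdict (x = -\frac{5}{9}): the I4 binomial reduction applies (the 1F0 binomial series: exponent 2/7, x = -\frac{5}{9}). Hence: \left(-\frac{5}{2}\right) \cdot \left(\frac{14}{9}\right)^{\frac{2}{7}}.


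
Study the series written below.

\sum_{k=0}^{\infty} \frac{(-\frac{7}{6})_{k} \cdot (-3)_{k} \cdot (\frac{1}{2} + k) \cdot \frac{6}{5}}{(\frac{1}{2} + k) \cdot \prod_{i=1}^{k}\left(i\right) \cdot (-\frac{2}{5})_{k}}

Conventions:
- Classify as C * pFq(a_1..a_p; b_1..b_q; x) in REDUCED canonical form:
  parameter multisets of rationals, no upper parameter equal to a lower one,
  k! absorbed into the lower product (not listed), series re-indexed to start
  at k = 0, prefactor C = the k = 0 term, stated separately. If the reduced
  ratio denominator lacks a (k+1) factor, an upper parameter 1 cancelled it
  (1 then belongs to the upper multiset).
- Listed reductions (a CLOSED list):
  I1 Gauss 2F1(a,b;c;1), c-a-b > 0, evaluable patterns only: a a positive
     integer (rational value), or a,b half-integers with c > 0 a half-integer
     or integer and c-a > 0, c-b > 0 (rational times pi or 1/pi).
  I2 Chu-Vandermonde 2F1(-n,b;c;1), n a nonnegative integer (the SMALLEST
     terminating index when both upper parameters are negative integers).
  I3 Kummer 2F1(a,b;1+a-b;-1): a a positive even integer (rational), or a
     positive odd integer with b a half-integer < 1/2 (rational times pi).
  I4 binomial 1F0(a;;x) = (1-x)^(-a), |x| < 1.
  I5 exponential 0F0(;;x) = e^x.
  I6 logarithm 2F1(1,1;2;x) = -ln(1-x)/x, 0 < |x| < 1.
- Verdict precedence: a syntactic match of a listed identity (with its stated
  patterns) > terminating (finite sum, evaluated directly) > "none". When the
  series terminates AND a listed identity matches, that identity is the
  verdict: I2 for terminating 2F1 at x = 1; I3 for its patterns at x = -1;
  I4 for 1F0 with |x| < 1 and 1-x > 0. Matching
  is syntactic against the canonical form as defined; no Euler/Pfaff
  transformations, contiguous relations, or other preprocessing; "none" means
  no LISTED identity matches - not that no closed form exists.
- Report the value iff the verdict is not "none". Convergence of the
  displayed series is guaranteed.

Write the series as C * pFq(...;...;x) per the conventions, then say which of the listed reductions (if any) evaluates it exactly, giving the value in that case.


Structural cue: with t_0 = \frac{6}{5}, k + 1/2 divides numerator and denominator alike; C = 6/5, x = 1 after cancelling.
Term ratio: r(k) = 1 * (k-3) (k-\frac{7}{6}) / [(k-\frac{2}{5}) (k+1)] - rational in k, leading ratio 1; with t_0 = \frac{6}{5}, classification follows.

The series (x = 1) is 2F1: upper {-3, -\frac{7}{6}}, lower {-\frac{2}{5}}, prefactor \frac{6}{5}. Verdict: Vandermonde's identity (I2) applies (terminating 2F1 at x = 1 with n = 3, b = -7/6, c = -\frac{2}{5}). Its exact value is -\frac{101177}{8640}.


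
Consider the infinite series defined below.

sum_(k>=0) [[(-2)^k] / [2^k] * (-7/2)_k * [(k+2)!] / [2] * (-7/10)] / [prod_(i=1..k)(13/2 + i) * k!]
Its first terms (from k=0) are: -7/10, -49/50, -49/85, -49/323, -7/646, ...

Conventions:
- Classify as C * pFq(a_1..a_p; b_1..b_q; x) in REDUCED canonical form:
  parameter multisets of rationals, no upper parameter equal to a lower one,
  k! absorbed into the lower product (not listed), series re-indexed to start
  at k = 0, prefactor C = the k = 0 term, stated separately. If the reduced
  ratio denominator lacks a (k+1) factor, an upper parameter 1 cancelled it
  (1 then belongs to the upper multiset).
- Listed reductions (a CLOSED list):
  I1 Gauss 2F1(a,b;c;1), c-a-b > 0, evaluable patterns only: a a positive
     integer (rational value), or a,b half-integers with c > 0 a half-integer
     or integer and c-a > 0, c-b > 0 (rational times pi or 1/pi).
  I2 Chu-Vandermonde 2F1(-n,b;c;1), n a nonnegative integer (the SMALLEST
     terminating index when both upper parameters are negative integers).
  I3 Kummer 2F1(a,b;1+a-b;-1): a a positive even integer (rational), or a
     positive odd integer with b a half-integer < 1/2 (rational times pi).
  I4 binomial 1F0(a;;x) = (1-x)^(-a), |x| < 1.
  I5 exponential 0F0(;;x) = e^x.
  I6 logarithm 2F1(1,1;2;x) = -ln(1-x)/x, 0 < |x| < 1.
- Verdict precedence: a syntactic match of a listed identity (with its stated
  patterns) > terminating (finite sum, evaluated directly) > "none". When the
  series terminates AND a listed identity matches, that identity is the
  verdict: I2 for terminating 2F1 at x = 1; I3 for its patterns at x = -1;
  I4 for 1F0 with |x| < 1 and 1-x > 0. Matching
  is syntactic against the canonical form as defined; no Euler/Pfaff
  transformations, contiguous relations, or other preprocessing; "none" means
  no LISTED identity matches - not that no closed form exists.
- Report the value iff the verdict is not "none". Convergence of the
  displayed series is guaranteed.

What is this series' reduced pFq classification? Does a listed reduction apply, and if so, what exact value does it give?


With C = -7/10: the canonical form is 2F1(-7/2, 3; 15/2; -1). Verdict: Kummer (I3) fires (x = -1; c = 15/2 equals 1+a-b for upper {-7/2, 3}: listed pattern). Exact value: (-63063/81920) * pi.

The tell: x = (-1) and the two k-th powers (C = -7/10, x = -1) combine into one argument.
Ratio: r(k) = (-1) * (k-7/2) (k+3) / [(k+15/2) (k+1)] - rational in k, leading ratio (-1); with t_0 = -7/10, classification follows.


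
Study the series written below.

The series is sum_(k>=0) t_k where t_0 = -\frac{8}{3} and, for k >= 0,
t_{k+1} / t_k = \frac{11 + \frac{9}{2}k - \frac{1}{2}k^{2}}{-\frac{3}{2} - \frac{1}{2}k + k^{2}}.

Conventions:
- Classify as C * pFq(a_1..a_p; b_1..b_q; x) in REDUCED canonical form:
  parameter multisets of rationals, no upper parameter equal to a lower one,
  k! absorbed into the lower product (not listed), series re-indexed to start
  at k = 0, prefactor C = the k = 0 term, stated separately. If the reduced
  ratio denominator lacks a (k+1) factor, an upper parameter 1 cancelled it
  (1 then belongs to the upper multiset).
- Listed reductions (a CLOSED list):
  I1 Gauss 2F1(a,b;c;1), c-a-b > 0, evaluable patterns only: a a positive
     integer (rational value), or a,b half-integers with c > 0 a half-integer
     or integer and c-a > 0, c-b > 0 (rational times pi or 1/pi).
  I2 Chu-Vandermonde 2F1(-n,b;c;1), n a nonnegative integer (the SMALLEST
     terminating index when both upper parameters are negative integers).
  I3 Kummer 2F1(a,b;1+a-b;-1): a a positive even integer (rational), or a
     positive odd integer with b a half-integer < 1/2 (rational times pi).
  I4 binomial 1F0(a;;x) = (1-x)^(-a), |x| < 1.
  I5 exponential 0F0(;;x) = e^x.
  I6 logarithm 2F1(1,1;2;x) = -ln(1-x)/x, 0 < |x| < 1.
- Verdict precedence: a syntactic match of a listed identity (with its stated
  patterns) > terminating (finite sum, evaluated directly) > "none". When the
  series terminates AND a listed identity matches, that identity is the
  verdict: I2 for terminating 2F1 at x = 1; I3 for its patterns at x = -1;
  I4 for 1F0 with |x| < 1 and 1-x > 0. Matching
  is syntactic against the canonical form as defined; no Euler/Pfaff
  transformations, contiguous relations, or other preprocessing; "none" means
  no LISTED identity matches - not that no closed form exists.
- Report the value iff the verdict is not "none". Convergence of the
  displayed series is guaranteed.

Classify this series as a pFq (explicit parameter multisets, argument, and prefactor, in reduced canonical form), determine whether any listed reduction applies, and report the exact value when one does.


Reduced: x = -\frac{1}{2}, 2F1, upper = {-11, 2}, lower = {-\frac{3}{2}}, C = -\frac{8}{3}. Verdict: terminating. With -11 upstairs the series is a 12-term polynomial sum; evaluated term by term. Exact value: -\frac{147398936}{1989}.

Key step: with t_0 = -\frac{8}{3}, roots of the ratio polynomials (prefactor -8/3) are the negated parameters.
Step ratio: r(k) = -\frac{1}{2} * (k-11) (k+2) / [(k-\frac{3}{2}) (k+1)] - rational in k, leading ratio -\frac{1}{2}; with t_0 = -\frac{8}{3}, classification follows.


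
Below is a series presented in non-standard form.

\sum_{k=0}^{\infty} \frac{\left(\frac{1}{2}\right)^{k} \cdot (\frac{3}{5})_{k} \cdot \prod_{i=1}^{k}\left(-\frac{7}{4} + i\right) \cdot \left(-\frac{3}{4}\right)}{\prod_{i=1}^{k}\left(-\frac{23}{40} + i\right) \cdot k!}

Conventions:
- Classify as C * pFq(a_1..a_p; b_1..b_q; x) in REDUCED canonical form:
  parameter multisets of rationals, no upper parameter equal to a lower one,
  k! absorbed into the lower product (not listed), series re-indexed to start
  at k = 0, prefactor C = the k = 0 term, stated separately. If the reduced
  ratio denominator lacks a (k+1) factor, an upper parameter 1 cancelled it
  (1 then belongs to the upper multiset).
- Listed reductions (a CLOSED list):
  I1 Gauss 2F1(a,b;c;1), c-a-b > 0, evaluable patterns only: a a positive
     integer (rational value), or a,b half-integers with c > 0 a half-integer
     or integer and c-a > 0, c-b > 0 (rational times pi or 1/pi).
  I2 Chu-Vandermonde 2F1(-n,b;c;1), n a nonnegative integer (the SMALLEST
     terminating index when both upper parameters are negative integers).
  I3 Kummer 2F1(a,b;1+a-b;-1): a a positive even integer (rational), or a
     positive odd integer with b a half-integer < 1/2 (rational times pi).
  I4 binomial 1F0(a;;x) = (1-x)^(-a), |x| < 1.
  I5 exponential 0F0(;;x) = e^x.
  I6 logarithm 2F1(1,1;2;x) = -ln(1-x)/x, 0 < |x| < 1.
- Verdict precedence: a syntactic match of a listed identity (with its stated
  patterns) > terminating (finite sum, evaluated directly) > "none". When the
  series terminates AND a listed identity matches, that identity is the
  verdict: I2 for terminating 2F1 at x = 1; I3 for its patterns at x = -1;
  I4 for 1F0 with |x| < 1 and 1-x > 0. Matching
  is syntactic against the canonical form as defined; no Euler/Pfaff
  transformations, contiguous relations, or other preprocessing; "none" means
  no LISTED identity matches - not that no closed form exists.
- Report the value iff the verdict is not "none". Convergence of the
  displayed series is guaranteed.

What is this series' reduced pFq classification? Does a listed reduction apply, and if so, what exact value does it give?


The series (x = \frac{1}{2}) is 2F1: upper {-\frac{3}{4}, \frac{3}{5}}, lower {\frac{17}{40}}, prefactor -\frac{3}{4}. Verdict: none (x = \frac{1}{2}): each listed identity misses the multisets {-\frac{3}{4}, \frac{3}{5}} ; {\frac{17}{40}}.

Key step: from the first term -\frac{3}{4}: the lower running product (C = -3/4) is a rising factorial.
Ratio: r(k) = \frac{1}{2} * (k-\frac{3}{4}) (k+\frac{3}{5}) / [(k+\frac{17}{40}) (k+1)] - rational in k. x = \frac{1}{2}; t_0 = -\frac{3}{4}; negate the roots.


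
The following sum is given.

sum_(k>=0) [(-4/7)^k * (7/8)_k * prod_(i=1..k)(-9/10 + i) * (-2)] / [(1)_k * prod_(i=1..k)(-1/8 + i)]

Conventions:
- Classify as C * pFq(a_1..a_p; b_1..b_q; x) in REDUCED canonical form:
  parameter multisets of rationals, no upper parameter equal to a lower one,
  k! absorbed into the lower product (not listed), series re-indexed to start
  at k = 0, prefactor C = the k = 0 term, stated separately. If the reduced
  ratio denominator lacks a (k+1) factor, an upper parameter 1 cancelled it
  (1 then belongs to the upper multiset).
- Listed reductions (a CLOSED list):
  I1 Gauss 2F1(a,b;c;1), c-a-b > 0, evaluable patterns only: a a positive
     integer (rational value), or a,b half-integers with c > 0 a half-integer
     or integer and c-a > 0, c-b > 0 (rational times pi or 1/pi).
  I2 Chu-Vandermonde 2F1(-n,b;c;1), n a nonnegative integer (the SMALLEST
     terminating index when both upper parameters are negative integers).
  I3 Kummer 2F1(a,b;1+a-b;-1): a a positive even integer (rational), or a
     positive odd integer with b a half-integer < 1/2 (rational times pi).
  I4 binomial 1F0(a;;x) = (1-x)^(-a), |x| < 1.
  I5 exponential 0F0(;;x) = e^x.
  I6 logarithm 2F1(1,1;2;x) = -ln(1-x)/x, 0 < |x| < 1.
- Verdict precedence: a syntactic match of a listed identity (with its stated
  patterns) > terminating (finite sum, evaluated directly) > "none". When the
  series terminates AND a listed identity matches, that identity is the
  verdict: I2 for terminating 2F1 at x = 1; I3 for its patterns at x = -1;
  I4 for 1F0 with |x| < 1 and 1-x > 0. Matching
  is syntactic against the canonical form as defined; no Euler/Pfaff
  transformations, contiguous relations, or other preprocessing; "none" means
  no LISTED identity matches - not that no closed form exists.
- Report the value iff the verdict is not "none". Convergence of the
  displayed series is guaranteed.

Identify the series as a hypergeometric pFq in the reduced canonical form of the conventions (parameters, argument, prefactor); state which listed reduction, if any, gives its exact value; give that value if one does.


x = -4/7 here; the reduced form reads 1F0, upper {1/10}, lower {-}, C = -2. Verdict (x = -4/7): binomial (I4) applies (the 1F0 binomial series: exponent -1/10, x = -4/7). Value: (-2) * (11/7)^(-1/10).

Key observation: t_0 = -2 here, and the lower running product (C = -2) is a rising factorial.
Consecutive-term ratio: r(k) = (-4/7) * (k+1/10) / [(k+1)] - rational in k, leading ratio (-4/7); with t_0 = -2, classification follows.
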